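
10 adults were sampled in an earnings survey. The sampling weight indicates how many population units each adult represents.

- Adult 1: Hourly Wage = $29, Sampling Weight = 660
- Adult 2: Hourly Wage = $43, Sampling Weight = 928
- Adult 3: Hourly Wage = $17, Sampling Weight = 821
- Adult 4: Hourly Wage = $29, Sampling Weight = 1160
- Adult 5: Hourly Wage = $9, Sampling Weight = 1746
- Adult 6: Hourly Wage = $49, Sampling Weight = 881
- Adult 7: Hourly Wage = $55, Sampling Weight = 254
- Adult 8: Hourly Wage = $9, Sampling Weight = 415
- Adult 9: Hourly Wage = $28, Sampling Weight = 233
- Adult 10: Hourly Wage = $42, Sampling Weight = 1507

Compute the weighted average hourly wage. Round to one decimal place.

Weighted sum = 29×660 + 43×928 + 17×821 + 29×1160 + 9×1746 + 49×881 + 55×254 + 9×415 + 28×233 + 42×1507
  = 19140 + 39904 + 13957 + 33640 + 15714 + 43169 + 13970 + 3735 + 6524 + 63294 = 253047
Sum of weights = 660 + 928 + 821 + 1160 + 1746 + 881 + 254 + 415 + 233 + 1507 = 8605
Weighted mean = 253047 / 8605 = 29.406973

29.4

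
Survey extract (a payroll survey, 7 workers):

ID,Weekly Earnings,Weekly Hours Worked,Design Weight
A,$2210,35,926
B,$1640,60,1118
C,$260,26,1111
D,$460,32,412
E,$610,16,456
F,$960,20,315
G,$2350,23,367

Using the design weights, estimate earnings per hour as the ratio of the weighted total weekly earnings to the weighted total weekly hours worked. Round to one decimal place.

Σ wᵢ·y = 2210×926 + 1640×1118 + 260×1111 + 460×412 + 610×456 + 960×315 + 2350×367
  = 2046460 + 1833520 + 288860 + 189520 + 278160 + 302400 + 862450 = 5801370
Σ wᵢ·x = 35×926 + 60×1118 + 26×1111 + 32×412 + 16×456 + 20×315 + 23×367
  = 32410 + 67080 + 28886 + 13184 + 7296 + 6300 + 8441 = 163597
Ratio = 5801370 / 163597 = 35.461347

35.5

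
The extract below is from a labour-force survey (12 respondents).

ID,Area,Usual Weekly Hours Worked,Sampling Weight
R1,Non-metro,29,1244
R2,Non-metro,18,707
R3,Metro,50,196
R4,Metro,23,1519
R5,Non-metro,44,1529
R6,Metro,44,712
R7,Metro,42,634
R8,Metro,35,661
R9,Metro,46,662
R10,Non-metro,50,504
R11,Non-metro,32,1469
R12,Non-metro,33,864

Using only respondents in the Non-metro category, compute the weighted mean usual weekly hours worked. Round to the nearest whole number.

Non-metro rows: R1, R2, R5, R10, R11, R12
Weighted sum = 29×1244 + 18×707 + 44×1529 + 50×504 + 32×1469 + 33×864
  = 36076 + 12726 + 67276 + 25200 + 47008 + 28512 = 216798
Sum of weights = 6317
Weighted mean = 216798 / 6317 = 34.319772

34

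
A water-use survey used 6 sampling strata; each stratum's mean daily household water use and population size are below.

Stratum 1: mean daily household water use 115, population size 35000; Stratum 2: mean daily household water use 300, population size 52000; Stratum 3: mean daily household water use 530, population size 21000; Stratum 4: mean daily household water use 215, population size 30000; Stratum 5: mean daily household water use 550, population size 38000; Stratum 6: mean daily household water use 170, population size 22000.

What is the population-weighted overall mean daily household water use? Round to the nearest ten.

310

Σ Nₕ·x̄ₕ = 115×35000 + 300×52000 + 530×21000 + 215×30000 + 550×38000 + 170×22000
  = 4025000 + 15600000 + 11130000 + 6450000 + 20900000 + 3740000 = 61845000
Σ Nₕ = 35000 + 52000 + 21000 + 30000 + 38000 + 22000 = 198000
Overall mean = 61845000 / 198000 = 312.34848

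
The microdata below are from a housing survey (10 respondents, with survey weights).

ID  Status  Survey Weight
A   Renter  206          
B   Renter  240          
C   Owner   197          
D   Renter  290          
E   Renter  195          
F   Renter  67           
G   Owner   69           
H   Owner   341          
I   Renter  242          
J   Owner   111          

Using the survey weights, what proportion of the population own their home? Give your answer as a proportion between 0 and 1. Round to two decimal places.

Sum of weights for 'Owner' = 197 + 69 + 341 + 111 = 718
Total weight = 1958
Weighted proportion = 718 / 1958 = 0.36670072

0.37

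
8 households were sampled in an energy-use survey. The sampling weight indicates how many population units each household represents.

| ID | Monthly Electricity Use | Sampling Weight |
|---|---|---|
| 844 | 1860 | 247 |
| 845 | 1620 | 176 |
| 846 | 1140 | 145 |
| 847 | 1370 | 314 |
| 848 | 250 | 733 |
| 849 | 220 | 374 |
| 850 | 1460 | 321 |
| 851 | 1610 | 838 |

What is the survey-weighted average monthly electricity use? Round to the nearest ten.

Weighted sum = 1860×247 + 1620×176 + 1140×145 + 1370×314 + 250×733 + 220×374 + 1460×321 + 1610×838
  = 459420 + 285120 + 165300 + 430180 + 183250 + 82280 + 468660 + 1349180 = 3423390
Sum of weights = 247 + 176 + 145 + 314 + 733 + 374 + 321 + 838 = 3148
Weighted mean = 3423390 / 3148 = 1087.4809

1090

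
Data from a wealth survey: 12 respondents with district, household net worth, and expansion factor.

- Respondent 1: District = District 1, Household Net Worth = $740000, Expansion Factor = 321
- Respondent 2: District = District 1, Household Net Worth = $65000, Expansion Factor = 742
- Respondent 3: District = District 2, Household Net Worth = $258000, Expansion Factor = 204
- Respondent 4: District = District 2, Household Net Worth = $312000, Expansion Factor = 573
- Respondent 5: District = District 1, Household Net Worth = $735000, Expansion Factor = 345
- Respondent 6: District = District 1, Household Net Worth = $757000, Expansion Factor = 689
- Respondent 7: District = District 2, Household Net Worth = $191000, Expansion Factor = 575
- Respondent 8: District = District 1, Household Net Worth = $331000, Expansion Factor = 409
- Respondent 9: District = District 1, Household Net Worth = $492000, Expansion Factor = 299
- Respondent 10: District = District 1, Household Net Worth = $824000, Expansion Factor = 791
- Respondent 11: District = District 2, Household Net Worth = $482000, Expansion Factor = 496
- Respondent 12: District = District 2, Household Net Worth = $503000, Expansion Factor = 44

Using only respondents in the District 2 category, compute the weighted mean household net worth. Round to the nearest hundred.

District 2 rows: 3, 4, 7, 11, 12
Weighted sum = 258000×204 + 312000×573 + 191000×575 + 482000×496 + 503000×44
  = 52632000 + 178776000 + 109825000 + 239072000 + 22132000 = 602437000
Sum of weights = 1892
Weighted mean = 602437000 / 1892 = 318412.79

318400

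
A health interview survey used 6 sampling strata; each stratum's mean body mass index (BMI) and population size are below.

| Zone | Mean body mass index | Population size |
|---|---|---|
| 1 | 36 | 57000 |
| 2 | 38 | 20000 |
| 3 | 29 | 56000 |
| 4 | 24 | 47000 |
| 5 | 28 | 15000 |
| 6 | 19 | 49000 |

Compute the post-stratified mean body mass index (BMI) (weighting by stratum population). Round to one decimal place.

Σ Nₕ·x̄ₕ = 36×57000 + 38×20000 + 29×56000 + 24×47000 + 28×15000 + 19×49000
  = 2052000 + 760000 + 1624000 + 1128000 + 420000 + 931000 = 6915000
Σ Nₕ = 57000 + 20000 + 56000 + 47000 + 15000 + 49000 = 244000
Overall mean = 6915000 / 244000 = 28.340164

28.3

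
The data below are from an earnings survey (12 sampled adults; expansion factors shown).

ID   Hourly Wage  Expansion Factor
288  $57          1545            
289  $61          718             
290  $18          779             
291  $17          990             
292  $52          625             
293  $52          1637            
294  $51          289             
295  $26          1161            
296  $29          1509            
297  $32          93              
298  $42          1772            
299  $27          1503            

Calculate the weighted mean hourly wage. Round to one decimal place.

38.6

Weighted sum = 57×1545 + 61×718 + 18×779 + 17×990 + 52×625 + 52×1637 + 51×289 + 26×1161 + 29×1509 + 32×93 + 42×1772 + 27×1503
  = 88065 + 43798 + 14022 + 16830 + 32500 + 85124 + 14739 + 30186 + 43761 + 2976 + 74424 + 40581 = 487006
Sum of weights = 1545 + 718 + 779 + 990 + 625 + 1637 + 289 + 1161 + 1509 + 93 + 1772 + 1503 = 12621
Weighted mean = 487006 / 12621 = 38.586958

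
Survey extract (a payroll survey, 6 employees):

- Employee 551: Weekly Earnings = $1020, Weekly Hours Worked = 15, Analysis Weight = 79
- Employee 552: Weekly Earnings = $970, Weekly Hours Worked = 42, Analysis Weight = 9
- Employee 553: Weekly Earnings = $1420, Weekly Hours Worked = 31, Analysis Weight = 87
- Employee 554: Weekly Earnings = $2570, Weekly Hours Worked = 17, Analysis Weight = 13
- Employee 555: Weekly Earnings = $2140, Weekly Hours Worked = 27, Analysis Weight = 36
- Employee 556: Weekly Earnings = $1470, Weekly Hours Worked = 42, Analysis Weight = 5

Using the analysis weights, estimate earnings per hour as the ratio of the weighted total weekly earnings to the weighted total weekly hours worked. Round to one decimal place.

Σ wᵢ·y = 1020×79 + 970×9 + 1420×87 + 2570×13 + 2140×36 + 1470×5
  = 330650
Σ wᵢ·x = 5663
Ratio = 330650 / 5663 = 58.38778

58.4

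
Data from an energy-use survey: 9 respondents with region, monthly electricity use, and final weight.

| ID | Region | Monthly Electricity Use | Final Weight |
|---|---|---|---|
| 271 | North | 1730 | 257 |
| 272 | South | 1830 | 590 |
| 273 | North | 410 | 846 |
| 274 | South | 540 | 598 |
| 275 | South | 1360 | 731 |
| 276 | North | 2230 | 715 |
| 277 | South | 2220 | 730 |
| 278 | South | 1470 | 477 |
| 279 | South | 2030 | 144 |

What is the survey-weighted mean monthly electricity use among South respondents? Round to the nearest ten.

1530

South rows: 272, 274, 275, 277, 278, 279
Weighted sum = 1830×590 + 540×598 + 1360×731 + 2220×730 + 1470×477 + 2030×144
  = 1079700 + 322920 + 994160 + 1620600 + 701190 + 292320 = 5010890
Sum of weights = 590 + 598 + 731 + 730 + 477 + 144 = 3270
Weighted mean = 5010890 / 3270 = 1532.3823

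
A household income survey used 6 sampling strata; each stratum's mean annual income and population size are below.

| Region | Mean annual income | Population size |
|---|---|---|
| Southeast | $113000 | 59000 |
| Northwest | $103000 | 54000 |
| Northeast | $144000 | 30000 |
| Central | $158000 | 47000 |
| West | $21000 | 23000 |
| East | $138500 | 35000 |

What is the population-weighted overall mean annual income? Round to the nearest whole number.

118167

Σ Nₕ·x̄ₕ = 113000×59000 + 103000×54000 + 144000×30000 + 158000×47000 + 21000×23000 + 138500×35000
  = 6667000000 + 5562000000 + 4320000000 + 7426000000 + 483000000 + 4847500000 = 29305500000
Σ Nₕ = 59000 + 54000 + 30000 + 47000 + 23000 + 35000 = 248000
Overall mean = 29305500000 / 248000 = 118167.34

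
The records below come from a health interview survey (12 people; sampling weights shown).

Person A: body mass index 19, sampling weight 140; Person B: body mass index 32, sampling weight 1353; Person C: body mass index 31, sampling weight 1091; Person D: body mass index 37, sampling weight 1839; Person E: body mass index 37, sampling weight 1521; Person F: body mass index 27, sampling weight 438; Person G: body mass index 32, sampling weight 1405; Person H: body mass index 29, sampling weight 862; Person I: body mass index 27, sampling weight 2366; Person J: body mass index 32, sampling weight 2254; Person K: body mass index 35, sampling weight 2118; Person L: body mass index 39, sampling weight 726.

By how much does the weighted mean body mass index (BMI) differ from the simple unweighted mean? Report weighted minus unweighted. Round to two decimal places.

1.12

Unweighted sum = 19 + 32 + 31 + 37 + 37 + 27 + 32 + 29 + 27 + 32 + 35 + 39 = 377
Unweighted mean = 377 / 12 = 31.416667
Weighted sum = 19×140 + 32×1353 + 31×1091 + 37×1839 + 37×1521 + 27×438 + 32×1405 + 29×862 + 27×2366 + 32×2254 + 35×2118 + 39×726
  = 2660 + 43296 + 33821 + 68043 + 56277 + 11826 + 44960 + 24998 + 63882 + 72128 + 74130 + 28314 = 524335
Sum of weights = 16113
Weighted mean = 524335 / 16113 = 32.541116
Difference (weighted minus unweighted) = 1.1244492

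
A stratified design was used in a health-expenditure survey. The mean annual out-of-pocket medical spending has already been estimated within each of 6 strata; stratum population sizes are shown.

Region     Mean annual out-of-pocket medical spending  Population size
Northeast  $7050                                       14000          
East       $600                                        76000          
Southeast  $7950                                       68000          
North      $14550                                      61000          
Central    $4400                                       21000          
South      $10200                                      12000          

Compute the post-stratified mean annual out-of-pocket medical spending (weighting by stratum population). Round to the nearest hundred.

Σ Nₕ·x̄ₕ = 7050×14000 + 600×76000 + 7950×68000 + 14550×61000 + 4400×21000 + 10200×12000
  = 1787250000
Σ Nₕ = 14000 + 76000 + 68000 + 61000 + 21000 + 12000 = 252000
Overall mean = 1787250000 / 252000 = 7092.2619

7100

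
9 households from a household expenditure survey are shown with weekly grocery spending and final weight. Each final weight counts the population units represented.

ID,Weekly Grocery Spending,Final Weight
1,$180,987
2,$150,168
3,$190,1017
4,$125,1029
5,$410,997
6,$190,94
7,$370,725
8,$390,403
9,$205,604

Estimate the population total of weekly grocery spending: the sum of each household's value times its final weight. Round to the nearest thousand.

Weighted total = 180×987 + 150×168 + 190×1017 + 125×1029 + 410×997 + 190×94 + 370×725 + 390×403 + 205×604
  = 177660 + 25200 + 193230 + 128625 + 408770 + 17860 + 268250 + 157170 + 123820 = 1500585

1501000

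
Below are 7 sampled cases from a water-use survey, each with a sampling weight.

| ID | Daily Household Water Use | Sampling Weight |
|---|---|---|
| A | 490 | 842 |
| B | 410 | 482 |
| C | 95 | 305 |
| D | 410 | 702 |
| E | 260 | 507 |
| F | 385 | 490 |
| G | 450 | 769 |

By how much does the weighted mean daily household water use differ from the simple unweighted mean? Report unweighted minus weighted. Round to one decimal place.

-31.8

Unweighted sum = 490 + 410 + 95 + 410 + 260 + 385 + 450 = 2500
Unweighted mean = 2500 / 7 = 357.14286
Weighted sum = 490×842 + 410×482 + 95×305 + 410×702 + 260×507 + 385×490 + 450×769
  = 1593515
Sum of weights = 842 + 482 + 305 + 702 + 507 + 490 + 769 = 4097
Weighted mean = 1593515 / 4097 = 388.94679
Difference (unweighted minus weighted) = -31.803933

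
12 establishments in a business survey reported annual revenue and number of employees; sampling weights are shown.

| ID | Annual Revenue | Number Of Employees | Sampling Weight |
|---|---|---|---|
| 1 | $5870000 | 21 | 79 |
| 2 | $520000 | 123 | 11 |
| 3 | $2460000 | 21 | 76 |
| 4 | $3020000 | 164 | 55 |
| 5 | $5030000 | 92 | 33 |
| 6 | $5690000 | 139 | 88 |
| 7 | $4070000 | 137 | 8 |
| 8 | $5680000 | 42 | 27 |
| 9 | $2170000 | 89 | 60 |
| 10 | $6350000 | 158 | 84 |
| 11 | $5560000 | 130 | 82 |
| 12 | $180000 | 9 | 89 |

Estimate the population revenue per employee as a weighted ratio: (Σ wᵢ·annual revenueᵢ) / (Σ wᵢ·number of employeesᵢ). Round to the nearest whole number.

45927

Σ wᵢ·y = 5870000×79 + 520000×11 + 2460000×76 + 3020000×55 + 5030000×33 + 5690000×88 + 4070000×8 + 5680000×27 + 2170000×60 + 6350000×84 + 5560000×82 + 180000×89
  = 2810680000
Σ wᵢ·x = 21×79 + 123×11 + 21×76 + 164×55 + 92×33 + 139×88 + 137×8 + 42×27 + 89×60 + 158×84 + 130×82 + 9×89
  = 1659 + 1353 + 1596 + 9020 + 3036 + 12232 + 1096 + 1134 + 5340 + 13272 + 10660 + 801 = 61199
Ratio = 2810680000 / 61199 = 45926.894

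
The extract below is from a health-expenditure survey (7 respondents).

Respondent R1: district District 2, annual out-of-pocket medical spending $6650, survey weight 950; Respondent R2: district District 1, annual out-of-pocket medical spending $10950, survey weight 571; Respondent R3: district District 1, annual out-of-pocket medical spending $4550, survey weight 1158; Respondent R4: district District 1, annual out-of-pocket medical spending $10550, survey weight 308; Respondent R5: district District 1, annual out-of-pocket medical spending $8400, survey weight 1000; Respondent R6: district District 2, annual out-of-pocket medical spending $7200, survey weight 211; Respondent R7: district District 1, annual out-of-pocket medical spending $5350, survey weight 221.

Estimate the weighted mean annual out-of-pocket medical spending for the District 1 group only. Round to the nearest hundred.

7500

District 1 rows: R2, R3, R4, R5, R7
Weighted sum = 10950×571 + 4550×1158 + 10550×308 + 8400×1000 + 5350×221
  = 24353100
Sum of weights = 571 + 1158 + 308 + 1000 + 221 = 3258
Weighted mean = 24353100 / 3258 = 7474.8619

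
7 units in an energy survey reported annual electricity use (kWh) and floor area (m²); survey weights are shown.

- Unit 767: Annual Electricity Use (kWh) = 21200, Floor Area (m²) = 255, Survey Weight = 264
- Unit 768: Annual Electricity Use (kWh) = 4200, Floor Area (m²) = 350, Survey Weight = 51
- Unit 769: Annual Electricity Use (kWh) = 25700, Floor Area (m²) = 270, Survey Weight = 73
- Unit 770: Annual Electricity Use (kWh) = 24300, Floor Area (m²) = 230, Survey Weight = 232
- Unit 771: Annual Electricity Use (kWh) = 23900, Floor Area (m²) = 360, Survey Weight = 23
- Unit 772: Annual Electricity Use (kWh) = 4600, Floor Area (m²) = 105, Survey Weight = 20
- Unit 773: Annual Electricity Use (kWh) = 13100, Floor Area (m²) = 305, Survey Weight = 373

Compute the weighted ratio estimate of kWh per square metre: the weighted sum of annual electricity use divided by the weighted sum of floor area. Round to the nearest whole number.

67

Σ wᵢ·y = 21200×264 + 4200×51 + 25700×73 + 24300×232 + 23900×23 + 4600×20 + 13100×373
  = 5596800 + 214200 + 1876100 + 5637600 + 549700 + 92000 + 4886300 = 18852700
Σ wᵢ·x = 255×264 + 350×51 + 270×73 + 230×232 + 360×23 + 105×20 + 305×373
  = 282385
Ratio = 18852700 / 282385 = 66.762399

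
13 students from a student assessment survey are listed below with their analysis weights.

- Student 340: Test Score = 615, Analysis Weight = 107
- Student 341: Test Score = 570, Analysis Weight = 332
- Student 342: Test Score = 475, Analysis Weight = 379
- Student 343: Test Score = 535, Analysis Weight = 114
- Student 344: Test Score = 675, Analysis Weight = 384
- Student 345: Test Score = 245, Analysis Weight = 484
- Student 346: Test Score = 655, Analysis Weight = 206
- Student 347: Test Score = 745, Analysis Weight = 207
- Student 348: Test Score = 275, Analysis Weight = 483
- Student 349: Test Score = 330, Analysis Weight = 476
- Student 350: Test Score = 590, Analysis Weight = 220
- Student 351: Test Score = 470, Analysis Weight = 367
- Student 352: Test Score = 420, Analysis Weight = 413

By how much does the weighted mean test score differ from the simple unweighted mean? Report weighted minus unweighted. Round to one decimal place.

-45.4

Unweighted sum = 6600
Unweighted mean = 6600 / 13 = 507.69231
Weighted sum = 1928640
Sum of weights = 4172
Weighted mean = 1928640 / 4172 = 462.28188
Difference (weighted minus unweighted) = -45.410428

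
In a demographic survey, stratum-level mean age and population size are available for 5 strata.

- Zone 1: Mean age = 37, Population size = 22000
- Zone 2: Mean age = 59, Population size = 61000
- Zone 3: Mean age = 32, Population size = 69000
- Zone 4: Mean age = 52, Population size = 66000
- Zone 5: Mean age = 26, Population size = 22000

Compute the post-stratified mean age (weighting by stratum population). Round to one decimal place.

44.3

Σ Nₕ·x̄ₕ = 37×22000 + 59×61000 + 32×69000 + 52×66000 + 26×22000
  = 814000 + 3599000 + 2208000 + 3432000 + 572000 = 10625000
Σ Nₕ = 22000 + 61000 + 69000 + 66000 + 22000 = 240000
Overall mean = 10625000 / 240000 = 44.270833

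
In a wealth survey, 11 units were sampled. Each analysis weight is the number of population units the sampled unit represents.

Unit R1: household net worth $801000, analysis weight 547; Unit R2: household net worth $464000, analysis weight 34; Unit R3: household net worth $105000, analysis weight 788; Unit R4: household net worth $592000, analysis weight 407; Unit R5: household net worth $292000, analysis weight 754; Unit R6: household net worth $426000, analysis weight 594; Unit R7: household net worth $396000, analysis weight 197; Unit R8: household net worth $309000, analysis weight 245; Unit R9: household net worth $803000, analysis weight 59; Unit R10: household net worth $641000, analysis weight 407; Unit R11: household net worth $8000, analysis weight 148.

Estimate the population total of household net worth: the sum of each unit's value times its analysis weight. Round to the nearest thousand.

Weighted total = 801000×547 + 464000×34 + 105000×788 + 592000×407 + 292000×754 + 426000×594 + 396000×197 + 309000×245 + 803000×59 + 641000×407 + 8000×148
  = 438147000 + 15776000 + 82740000 + 240944000 + 220168000 + 253044000 + 78012000 + 75705000 + 47377000 + 260887000 + 1184000 = 1713984000

1713984000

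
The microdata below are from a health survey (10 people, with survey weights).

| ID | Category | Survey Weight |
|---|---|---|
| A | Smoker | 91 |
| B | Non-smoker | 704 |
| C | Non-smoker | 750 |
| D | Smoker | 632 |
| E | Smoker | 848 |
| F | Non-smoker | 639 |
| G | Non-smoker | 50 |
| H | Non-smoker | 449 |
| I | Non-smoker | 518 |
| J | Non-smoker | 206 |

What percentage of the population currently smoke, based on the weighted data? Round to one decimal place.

Sum of weights for 'Smoker' = 91 + 632 + 848 = 1571
Total weight = 4887
Weighted proportion = 1571 / 4887 = 0.32146511 → 32.146511%

32.1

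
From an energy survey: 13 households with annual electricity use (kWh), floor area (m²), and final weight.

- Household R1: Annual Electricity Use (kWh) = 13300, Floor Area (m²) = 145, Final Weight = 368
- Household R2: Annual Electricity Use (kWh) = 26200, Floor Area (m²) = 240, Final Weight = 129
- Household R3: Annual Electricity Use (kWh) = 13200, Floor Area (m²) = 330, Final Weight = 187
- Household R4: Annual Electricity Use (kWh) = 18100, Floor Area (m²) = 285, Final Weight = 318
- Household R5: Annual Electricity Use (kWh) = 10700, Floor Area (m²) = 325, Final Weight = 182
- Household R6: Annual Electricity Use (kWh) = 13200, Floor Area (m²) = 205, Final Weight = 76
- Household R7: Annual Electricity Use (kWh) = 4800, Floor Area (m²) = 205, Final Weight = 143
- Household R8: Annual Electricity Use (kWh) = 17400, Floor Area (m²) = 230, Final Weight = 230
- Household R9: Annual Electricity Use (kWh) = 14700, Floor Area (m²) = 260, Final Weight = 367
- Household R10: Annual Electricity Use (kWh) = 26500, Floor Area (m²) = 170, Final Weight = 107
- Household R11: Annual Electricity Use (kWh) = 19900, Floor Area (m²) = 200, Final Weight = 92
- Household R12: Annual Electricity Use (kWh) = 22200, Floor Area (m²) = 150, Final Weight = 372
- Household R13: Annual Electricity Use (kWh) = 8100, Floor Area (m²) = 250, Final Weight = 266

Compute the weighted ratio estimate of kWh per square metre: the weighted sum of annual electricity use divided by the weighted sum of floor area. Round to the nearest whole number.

69

Σ wᵢ·y = 44611600
Σ wᵢ·x = 647915
Ratio = 44611600 / 647915 = 68.854094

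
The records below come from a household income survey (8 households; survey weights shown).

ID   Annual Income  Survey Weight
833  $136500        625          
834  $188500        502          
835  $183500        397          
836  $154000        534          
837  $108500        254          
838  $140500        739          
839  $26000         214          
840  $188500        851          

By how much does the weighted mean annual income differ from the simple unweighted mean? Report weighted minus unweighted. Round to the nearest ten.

Unweighted sum = 136500 + 188500 + 183500 + 154000 + 108500 + 140500 + 26000 + 188500 = 1126000
Unweighted mean = 1126000 / 8 = 140750
Weighted sum = 136500×625 + 188500×502 + 183500×397 + 154000×534 + 108500×254 + 140500×739 + 26000×214 + 188500×851
  = 85312500 + 94627000 + 72849500 + 82236000 + 27559000 + 103829500 + 5564000 + 160413500 = 632391000
Sum of weights = 625 + 502 + 397 + 534 + 254 + 739 + 214 + 851 = 4116
Weighted mean = 632391000 / 4116 = 153642.13
Difference (weighted minus unweighted) = 12892.128

12890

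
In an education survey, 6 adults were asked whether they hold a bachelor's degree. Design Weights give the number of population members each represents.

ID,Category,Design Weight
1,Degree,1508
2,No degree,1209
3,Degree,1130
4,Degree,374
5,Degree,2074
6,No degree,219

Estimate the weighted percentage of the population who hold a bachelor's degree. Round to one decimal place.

78.1

Sum of weights for 'Degree' = 1508 + 1130 + 374 + 2074 = 5086
Total weight = 1508 + 1209 + 1130 + 374 + 2074 + 219 = 6514
Weighted proportion = 5086 / 6514 = 0.78077986 → 78.077986%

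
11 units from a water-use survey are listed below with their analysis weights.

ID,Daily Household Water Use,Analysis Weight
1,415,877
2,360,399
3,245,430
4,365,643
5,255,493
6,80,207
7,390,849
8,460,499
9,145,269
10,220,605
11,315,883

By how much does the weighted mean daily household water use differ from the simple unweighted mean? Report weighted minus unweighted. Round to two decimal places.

Unweighted sum = 3250
Unweighted mean = 3250 / 11 = 295.45455
Weighted sum = 415×877 + 360×399 + 245×430 + 365×643 + 255×493 + 80×207 + 390×849 + 460×499 + 145×269 + 220×605 + 315×883
  = 2000815
Sum of weights = 877 + 399 + 430 + 643 + 493 + 207 + 849 + 499 + 269 + 605 + 883 = 6154
Weighted mean = 2000815 / 6154 = 325.12431
Difference (weighted minus unweighted) = 29.669764

29.67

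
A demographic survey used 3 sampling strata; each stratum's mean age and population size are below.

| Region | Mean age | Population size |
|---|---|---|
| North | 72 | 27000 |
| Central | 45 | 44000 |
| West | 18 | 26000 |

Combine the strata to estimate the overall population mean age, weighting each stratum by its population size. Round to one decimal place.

45.3

Σ Nₕ·x̄ₕ = 72×27000 + 45×44000 + 18×26000
  = 1944000 + 1980000 + 468000 = 4392000
Σ Nₕ = 27000 + 44000 + 26000 = 97000
Overall mean = 4392000 / 97000 = 45.278351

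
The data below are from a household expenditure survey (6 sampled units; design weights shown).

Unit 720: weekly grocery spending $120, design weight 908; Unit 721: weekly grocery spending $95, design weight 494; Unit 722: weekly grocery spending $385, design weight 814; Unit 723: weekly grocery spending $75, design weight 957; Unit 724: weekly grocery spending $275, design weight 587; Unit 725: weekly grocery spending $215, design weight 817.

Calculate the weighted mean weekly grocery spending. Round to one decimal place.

191.9

Weighted sum = 120×908 + 95×494 + 385×814 + 75×957 + 275×587 + 215×817
  = 878135
Sum of weights = 908 + 494 + 814 + 957 + 587 + 817 = 4577
Weighted mean = 878135 / 4577 = 191.8582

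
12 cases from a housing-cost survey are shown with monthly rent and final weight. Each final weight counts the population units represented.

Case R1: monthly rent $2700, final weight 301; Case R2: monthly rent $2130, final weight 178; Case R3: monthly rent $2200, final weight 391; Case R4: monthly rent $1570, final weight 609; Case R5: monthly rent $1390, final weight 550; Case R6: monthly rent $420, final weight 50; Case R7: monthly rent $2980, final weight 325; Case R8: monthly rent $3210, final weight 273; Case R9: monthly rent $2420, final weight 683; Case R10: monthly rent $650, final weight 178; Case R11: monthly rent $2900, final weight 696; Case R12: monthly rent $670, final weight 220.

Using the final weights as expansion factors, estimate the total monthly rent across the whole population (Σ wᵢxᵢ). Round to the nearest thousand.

9573000

Weighted total = 2700×301 + 2130×178 + 2200×391 + 1570×609 + 1390×550 + 420×50 + 2980×325 + 3210×273 + 2420×683 + 650×178 + 2900×696 + 670×220
  = 9572860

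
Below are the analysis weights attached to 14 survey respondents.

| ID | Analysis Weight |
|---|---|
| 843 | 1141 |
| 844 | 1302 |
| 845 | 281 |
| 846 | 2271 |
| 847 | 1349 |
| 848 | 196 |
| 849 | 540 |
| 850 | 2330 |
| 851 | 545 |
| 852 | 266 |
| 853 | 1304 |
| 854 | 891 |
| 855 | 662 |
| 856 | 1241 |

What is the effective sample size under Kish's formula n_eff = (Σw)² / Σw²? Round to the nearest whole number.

Σ wᵢ = 14319
Σ wᵢ² = 20652607
n_eff = 14319² / 20652607 = 205033761 / 20652607 = 9.9277423

10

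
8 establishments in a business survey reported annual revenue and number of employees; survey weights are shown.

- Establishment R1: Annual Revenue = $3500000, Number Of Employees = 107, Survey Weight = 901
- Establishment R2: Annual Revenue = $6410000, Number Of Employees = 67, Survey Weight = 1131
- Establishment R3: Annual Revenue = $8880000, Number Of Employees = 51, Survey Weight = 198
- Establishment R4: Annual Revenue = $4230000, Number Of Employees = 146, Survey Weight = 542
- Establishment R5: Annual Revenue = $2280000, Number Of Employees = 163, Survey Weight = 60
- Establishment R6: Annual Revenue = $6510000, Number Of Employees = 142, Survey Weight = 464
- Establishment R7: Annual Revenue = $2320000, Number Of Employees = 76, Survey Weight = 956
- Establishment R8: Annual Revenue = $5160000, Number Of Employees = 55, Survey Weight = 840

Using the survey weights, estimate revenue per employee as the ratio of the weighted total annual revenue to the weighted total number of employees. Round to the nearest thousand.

Σ wᵢ·y = 3500000×901 + 6410000×1131 + 8880000×198 + 4230000×542 + 2280000×60 + 6510000×464 + 2320000×956 + 5160000×840
  = 3153500000 + 7249710000 + 1758240000 + 2292660000 + 136800000 + 3020640000 + 2217920000 + 4334400000 = 24163870000
Σ wᵢ·x = 107×901 + 67×1131 + 51×198 + 146×542 + 163×60 + 142×464 + 76×956 + 55×840
  = 96407 + 75777 + 10098 + 79132 + 9780 + 65888 + 72656 + 46200 = 455938
Ratio = 24163870000 / 455938 = 52998.149

53000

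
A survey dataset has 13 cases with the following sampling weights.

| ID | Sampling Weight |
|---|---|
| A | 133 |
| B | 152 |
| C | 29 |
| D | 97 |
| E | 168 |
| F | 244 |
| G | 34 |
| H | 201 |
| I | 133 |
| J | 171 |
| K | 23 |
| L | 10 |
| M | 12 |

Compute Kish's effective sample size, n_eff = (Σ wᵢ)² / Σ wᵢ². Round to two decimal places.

8.68

Σ wᵢ = 1407
Σ wᵢ² = 228063
n_eff = 1407² / 228063 = 1979649 / 228063 = 8.6802726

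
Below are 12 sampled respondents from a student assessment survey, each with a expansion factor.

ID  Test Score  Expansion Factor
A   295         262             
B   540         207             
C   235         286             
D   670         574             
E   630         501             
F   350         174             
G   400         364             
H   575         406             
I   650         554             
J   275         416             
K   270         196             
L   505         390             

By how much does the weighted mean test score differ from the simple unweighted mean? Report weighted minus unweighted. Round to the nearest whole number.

Unweighted sum = 5395
Unweighted mean = 5395 / 12 = 449.58333
Weighted sum = 295×262 + 540×207 + 235×286 + 670×574 + 630×501 + 350×174 + 400×364 + 575×406 + 650×554 + 275×416 + 270×196 + 505×390
  = 77290 + 111780 + 67210 + 384580 + 315630 + 60900 + 145600 + 233450 + 360100 + 114400 + 52920 + 196950 = 2120810
Sum of weights = 262 + 207 + 286 + 574 + 501 + 174 + 364 + 406 + 554 + 416 + 196 + 390 = 4330
Weighted mean = 2120810 / 4330 = 489.79446
Difference (weighted minus unweighted) = 40.211124

40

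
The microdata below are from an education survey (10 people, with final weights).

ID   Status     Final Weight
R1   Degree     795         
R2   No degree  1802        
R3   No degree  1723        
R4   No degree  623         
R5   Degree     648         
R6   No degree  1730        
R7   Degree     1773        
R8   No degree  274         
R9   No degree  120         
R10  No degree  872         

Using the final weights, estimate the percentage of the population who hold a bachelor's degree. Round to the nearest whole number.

Sum of weights for 'Degree' = 795 + 648 + 1773 = 3216
Total weight = 795 + 1802 + 1723 + 623 + 648 + 1730 + 1773 + 274 + 120 + 872 = 10360
Weighted proportion = 3216 / 10360 = 0.31042471 → 31.042471%

31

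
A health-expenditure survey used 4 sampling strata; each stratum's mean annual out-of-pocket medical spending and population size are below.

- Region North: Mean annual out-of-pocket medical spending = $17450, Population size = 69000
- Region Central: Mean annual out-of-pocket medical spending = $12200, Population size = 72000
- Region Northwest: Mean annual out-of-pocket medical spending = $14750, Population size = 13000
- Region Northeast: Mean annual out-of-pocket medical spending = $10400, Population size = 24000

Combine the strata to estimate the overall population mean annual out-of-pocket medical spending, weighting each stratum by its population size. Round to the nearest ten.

Σ Nₕ·x̄ₕ = 17450×69000 + 12200×72000 + 14750×13000 + 10400×24000
  = 2523800000
Σ Nₕ = 69000 + 72000 + 13000 + 24000 = 178000
Overall mean = 2523800000 / 178000 = 14178.652

14180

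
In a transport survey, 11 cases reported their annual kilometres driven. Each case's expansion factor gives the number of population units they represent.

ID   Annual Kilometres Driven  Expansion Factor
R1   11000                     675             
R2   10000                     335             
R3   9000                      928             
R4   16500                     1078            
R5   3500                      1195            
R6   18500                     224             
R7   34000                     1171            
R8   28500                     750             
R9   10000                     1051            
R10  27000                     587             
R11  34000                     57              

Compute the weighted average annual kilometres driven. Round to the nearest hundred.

Weighted sum = 134726500
Sum of weights = 675 + 335 + 928 + 1078 + 1195 + 224 + 1171 + 750 + 1051 + 587 + 57 = 8051
Weighted mean = 134726500 / 8051 = 16734.132

16700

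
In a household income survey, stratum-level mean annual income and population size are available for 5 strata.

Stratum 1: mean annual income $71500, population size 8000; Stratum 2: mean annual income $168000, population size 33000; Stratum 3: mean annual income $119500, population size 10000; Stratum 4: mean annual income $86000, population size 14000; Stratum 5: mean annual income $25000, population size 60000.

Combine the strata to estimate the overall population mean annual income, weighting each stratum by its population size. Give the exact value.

Σ Nₕ·x̄ₕ = 71500×8000 + 168000×33000 + 119500×10000 + 86000×14000 + 25000×60000
  = 10015000000
Σ Nₕ = 8000 + 33000 + 10000 + 14000 + 60000 = 125000
Overall mean = 10015000000 / 125000 = 80120

80120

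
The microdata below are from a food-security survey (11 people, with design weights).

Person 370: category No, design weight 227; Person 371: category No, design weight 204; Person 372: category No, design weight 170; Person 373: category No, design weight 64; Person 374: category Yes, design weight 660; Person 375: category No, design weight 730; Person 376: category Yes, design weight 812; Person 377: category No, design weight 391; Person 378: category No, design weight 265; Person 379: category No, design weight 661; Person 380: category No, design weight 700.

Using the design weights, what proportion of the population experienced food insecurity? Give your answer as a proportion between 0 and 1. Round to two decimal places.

0.30

Sum of weights for 'Yes' = 660 + 812 = 1472
Total weight = 227 + 204 + 170 + 64 + 660 + 730 + 812 + 391 + 265 + 661 + 700 = 4884
Weighted proportion = 1472 / 4884 = 0.3013923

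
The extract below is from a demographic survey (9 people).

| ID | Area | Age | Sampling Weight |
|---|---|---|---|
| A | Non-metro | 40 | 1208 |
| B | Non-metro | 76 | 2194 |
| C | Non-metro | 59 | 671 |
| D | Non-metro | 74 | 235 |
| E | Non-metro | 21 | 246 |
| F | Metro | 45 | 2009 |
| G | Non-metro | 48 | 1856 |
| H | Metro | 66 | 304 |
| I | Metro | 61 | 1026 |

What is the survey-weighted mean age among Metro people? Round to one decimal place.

51.8

Metro rows: F, H, I
Weighted sum = 45×2009 + 66×304 + 61×1026
  = 90405 + 20064 + 62586 = 173055
Sum of weights = 2009 + 304 + 1026 = 3339
Weighted mean = 173055 / 3339 = 51.828392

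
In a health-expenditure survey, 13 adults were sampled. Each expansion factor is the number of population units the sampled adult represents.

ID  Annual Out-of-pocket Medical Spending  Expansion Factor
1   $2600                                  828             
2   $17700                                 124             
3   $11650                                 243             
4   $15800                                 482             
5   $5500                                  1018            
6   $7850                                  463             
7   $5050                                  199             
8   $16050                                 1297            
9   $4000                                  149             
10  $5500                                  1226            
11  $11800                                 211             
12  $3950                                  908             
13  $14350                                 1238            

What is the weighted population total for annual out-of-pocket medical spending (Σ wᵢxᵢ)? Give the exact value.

Weighted total = 77030200

77030200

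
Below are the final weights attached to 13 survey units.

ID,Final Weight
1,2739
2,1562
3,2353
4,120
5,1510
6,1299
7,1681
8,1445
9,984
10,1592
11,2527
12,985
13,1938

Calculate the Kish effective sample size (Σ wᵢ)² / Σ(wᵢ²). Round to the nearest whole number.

11

Σ wᵢ = 20735
Σ wᵢ² = 38988779
n_eff = 20735² / 38988779 = 429940225 / 38988779 = 11.027281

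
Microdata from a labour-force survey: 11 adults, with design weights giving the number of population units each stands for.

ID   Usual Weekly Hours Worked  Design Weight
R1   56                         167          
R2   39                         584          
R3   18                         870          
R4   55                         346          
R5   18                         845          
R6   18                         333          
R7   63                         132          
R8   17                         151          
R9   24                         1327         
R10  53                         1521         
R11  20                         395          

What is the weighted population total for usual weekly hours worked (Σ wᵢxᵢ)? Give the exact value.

219266

Weighted total = 56×167 + 39×584 + 18×870 + 55×346 + 18×845 + 18×333 + 63×132 + 17×151 + 24×1327 + 53×1521 + 20×395
  = 9352 + 22776 + 15660 + 19030 + 15210 + 5994 + 8316 + 2567 + 31848 + 80613 + 7900 = 219266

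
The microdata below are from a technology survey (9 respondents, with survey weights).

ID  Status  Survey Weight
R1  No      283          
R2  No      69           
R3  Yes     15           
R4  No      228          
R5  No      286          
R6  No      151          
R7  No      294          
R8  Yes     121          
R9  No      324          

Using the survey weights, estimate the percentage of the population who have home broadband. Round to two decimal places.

Sum of weights for 'Yes' = 15 + 121 = 136
Total weight = 283 + 69 + 15 + 228 + 286 + 151 + 294 + 121 + 324 = 1771
Weighted proportion = 136 / 1771 = 0.076792772 → 7.6792772%

7.68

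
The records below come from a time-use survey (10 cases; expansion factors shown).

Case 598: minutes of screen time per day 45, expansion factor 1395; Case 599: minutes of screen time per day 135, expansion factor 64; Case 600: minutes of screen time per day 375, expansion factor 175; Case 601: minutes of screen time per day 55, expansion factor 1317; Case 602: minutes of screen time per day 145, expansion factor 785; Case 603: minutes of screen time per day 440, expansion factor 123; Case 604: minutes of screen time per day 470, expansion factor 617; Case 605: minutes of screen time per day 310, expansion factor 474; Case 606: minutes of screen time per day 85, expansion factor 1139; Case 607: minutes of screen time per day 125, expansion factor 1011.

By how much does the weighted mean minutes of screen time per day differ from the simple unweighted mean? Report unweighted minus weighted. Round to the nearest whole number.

Unweighted sum = 45 + 135 + 375 + 55 + 145 + 440 + 470 + 310 + 85 + 125 = 2185
Unweighted mean = 2185 / 10 = 218.5
Weighted sum = 45×1395 + 135×64 + 375×175 + 55×1317 + 145×785 + 440×123 + 470×617 + 310×474 + 85×1139 + 125×1011
  = 62775 + 8640 + 65625 + 72435 + 113825 + 54120 + 289990 + 146940 + 96815 + 126375 = 1037540
Sum of weights = 1395 + 64 + 175 + 1317 + 785 + 123 + 617 + 474 + 1139 + 1011 = 7100
Weighted mean = 1037540 / 7100 = 146.13239
Difference (unweighted minus weighted) = 72.367606

72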